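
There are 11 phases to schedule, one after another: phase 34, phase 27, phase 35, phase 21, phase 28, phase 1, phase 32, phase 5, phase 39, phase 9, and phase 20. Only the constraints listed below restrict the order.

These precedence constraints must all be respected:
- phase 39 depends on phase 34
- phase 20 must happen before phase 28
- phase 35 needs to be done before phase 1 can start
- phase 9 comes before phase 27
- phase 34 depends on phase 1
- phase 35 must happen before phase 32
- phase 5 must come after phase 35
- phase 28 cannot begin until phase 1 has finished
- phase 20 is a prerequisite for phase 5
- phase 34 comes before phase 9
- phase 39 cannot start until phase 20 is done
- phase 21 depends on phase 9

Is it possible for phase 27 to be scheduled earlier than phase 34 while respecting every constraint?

Following phase 34 → phase 9 → phase 27, phase 34 must precede phase 27 in every valid ordering.
So no valid ordering can have phase 27 before phase 34.

No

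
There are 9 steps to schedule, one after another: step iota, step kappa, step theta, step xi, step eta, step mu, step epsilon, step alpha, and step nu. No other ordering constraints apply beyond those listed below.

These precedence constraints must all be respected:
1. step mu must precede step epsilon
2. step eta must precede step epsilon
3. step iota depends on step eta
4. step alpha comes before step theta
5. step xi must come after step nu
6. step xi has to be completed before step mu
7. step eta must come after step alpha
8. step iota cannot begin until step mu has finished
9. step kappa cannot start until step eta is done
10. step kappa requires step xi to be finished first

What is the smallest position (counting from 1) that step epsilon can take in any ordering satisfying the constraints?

Working backwards through the constraints from step epsilon, its full set of required predecessors is step xi, step eta, step mu, step alpha, step nu — 5 of them.
With 5 mandatory predecessors, the earliest step epsilon can sit is position 5+1 = 6, and placing just those 5 first achieves it.

6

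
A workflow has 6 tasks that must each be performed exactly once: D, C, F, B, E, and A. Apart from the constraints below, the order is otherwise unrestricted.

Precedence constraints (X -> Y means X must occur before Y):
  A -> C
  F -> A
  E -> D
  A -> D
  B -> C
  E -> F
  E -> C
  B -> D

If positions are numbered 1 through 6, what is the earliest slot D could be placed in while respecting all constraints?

5

The tasks that are forced before D, directly or transitively, are F, B, E, A. That's 4 tasks.
With 4 mandatory predecessors, the earliest D can sit is position 4+1 = 5, and placing just those 4 first achieves it.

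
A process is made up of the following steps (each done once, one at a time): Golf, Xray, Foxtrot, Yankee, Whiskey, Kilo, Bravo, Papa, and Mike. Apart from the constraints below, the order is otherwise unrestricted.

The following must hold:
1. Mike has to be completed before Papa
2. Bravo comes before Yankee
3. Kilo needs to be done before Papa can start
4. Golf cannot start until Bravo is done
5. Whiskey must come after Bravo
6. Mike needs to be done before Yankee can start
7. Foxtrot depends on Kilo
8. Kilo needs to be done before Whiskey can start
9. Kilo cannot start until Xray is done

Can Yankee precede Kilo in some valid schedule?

No chain of constraints runs from Kilo to Yankee, so Kilo is not required to come first.
So a valid ordering placing Yankee earlier than Kilo exists.

Yes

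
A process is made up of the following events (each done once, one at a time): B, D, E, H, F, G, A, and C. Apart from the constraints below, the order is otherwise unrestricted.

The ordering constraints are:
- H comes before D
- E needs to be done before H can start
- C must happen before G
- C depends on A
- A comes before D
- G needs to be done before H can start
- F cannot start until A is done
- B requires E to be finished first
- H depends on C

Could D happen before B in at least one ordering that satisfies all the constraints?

No chain of constraints runs from B to D, so B is not required to come first.
So a valid ordering placing D earlier than B exists.

Yes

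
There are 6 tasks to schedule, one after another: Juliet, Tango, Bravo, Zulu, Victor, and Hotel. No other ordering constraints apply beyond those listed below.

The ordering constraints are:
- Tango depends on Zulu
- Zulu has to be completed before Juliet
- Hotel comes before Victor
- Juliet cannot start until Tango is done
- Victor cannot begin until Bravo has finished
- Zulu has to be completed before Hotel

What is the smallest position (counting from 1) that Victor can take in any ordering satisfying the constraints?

Working backwards through the constraints from Victor, its full set of required predecessors is Bravo, Zulu, Hotel — 3 of them.
So at minimum 3 tasks come before Victor, putting Victor no earlier than position 4. That position is achievable by scheduling exactly those predecessors first.

4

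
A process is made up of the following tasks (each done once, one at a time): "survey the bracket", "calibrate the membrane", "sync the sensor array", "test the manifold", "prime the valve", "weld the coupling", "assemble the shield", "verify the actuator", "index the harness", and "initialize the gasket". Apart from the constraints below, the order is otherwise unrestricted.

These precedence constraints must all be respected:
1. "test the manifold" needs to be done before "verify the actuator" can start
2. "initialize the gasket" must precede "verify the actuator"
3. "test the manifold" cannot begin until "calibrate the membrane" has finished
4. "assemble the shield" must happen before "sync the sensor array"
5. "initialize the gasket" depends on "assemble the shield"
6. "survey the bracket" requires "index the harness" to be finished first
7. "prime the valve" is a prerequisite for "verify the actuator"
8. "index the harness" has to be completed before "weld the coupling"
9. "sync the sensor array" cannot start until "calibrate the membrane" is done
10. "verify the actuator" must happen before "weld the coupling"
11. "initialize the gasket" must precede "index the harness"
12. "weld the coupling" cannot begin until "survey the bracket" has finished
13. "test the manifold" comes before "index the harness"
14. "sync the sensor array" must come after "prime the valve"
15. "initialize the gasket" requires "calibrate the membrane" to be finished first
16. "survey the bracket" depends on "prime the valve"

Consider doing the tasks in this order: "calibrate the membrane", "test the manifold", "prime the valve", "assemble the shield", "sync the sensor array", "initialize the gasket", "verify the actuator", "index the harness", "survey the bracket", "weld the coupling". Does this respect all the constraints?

Yes

Every stated constraint is respected: "prime the valve" sits at position 3, ahead of "survey the bracket" at position 9, and each of the other listed pairs likewise has the predecessor earlier in the sequence.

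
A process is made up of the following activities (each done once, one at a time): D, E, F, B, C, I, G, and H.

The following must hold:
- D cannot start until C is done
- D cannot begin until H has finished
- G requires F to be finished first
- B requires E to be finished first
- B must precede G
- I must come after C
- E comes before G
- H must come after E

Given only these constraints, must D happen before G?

No

No chain of constraints connects D to G in either direction.
So D can come before G or after — it is not forced.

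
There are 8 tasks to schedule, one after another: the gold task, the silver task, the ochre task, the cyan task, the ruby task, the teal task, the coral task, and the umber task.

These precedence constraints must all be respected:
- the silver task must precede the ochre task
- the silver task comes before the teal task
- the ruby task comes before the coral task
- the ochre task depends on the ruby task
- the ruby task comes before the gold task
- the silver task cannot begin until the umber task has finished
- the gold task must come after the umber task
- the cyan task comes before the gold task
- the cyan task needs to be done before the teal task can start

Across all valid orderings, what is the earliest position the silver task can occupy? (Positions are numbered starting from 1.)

2

The only task forced before the silver task (directly or transitively) is the umber task.
With 1 mandatory predecessor, the earliest the silver task can sit is position 1+1 = 2, and placing just that one first achieves it.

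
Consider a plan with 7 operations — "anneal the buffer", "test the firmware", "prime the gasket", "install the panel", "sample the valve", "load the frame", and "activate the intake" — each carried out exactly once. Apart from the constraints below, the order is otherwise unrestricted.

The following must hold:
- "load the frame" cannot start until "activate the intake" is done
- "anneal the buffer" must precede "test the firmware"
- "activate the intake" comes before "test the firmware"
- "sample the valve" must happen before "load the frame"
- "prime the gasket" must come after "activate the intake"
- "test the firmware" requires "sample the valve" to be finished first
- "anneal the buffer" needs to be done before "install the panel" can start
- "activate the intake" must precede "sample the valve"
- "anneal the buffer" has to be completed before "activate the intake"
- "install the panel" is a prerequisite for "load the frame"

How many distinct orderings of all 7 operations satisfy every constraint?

33

"anneal the buffer" is the only operation with nothing required before it, so every ordering starts there.
Systematically extending each partial ordering one operation at a time and counting, there are 33 complete orderings.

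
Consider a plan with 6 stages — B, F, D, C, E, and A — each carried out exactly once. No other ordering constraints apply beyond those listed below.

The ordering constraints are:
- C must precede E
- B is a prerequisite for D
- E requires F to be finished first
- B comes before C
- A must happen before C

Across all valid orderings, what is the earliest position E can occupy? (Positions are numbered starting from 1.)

5

Working backwards through the constraints from E, its full set of required predecessors is B, F, C, A — 4 of them.
So at minimum 4 stages come before E, putting E no earlier than position 5. That position is achievable by scheduling exactly those predecessors first.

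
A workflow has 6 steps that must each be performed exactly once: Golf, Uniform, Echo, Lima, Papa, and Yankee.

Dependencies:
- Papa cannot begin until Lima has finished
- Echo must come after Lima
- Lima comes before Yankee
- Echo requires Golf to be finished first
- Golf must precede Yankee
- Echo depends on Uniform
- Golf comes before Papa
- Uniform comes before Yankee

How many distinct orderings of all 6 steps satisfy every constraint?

3 steps have no prerequisites (Golf, Uniform, Lima), so any of them could come first.
Systematically extending each partial ordering one step at a time and counting, there are 40 complete orderings.

40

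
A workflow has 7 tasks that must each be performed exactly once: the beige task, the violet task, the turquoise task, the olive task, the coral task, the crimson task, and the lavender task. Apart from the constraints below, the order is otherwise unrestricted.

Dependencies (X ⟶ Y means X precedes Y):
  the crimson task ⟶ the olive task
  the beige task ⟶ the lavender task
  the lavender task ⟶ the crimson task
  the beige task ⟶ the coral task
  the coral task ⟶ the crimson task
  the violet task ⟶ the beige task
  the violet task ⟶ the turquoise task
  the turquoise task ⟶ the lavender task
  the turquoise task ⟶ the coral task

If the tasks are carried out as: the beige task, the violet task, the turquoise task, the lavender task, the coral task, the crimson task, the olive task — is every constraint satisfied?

Here the violet task comes after the beige task.
Since the violet task is required before the beige task, the ordering is invalid.

No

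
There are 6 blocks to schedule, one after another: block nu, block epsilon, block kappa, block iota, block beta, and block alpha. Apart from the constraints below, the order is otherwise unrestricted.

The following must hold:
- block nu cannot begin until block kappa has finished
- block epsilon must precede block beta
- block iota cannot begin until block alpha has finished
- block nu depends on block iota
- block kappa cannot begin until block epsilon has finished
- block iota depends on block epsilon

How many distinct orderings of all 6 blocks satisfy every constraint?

23

2 blocks have no prerequisites (block epsilon, block alpha), so any of them could come first.
Enumerating by repeatedly choosing an available block (one whose prerequisites are all placed) gives 23 distinct complete orderings.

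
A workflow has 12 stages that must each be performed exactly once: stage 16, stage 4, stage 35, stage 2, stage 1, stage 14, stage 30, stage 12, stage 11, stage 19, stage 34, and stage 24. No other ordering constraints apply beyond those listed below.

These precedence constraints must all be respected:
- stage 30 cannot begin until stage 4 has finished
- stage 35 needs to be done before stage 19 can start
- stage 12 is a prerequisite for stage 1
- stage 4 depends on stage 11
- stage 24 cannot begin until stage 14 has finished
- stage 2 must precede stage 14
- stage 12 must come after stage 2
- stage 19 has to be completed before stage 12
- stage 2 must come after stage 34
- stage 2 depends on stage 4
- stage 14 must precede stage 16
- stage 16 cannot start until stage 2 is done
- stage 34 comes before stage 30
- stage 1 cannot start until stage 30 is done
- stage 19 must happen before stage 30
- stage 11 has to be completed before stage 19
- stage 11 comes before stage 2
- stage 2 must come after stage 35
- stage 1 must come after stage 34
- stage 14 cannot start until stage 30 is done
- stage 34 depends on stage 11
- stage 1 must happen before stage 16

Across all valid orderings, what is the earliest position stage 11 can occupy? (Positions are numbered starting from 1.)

1

No constraint forces any other stage before stage 11, so it can be placed first.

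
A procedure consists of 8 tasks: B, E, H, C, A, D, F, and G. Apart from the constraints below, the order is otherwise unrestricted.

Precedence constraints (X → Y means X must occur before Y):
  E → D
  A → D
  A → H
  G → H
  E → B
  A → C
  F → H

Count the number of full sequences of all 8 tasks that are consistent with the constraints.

1688

The tasks with no prerequisites are E, A, F, G; any of them can be placed first.
Counting all ways to extend the partial order to a total order gives 1688.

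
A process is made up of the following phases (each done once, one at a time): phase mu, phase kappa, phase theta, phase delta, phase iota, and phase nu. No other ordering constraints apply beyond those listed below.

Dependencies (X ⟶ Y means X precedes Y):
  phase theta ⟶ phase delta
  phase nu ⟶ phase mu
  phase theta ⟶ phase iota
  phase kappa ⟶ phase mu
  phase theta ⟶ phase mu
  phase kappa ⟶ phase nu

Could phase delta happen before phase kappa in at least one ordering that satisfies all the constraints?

Yes

The constraints leave phase delta and phase kappa unordered relative to each other; nothing requires phase kappa earlier.
That means at least one valid schedule has phase delta before phase kappa.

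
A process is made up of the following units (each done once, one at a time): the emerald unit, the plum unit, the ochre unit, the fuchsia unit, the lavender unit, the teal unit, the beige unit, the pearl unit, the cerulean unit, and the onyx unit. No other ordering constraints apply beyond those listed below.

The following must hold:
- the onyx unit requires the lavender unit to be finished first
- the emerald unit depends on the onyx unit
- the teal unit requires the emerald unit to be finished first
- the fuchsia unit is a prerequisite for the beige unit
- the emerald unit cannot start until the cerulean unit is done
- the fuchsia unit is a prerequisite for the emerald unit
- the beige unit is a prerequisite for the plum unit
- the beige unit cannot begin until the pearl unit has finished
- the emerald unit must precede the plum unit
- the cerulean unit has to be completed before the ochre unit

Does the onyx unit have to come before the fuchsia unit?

No

Nothing in the constraints links the onyx unit and the fuchsia unit; they are unordered relative to each other.
So the onyx unit can come before the fuchsia unit or after — it is not forced.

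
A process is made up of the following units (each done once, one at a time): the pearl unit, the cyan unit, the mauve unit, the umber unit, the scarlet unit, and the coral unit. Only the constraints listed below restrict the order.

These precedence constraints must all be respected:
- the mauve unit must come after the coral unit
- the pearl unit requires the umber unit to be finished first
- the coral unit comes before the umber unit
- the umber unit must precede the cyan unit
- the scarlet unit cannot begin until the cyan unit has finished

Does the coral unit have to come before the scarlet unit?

Following the dependencies: the coral unit → the umber unit → the cyan unit → the scarlet unit.
That forces the coral unit before the scarlet unit in every valid schedule.

Yes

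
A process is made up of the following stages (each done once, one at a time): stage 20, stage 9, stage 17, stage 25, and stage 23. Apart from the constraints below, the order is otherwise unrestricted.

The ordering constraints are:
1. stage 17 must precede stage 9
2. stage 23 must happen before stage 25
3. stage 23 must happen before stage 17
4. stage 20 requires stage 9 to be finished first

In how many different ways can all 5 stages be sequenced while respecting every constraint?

4

Stage 23 is the only stage with nothing required before it, so every ordering starts there.
Counting all ways to extend the partial order to a total order gives 4.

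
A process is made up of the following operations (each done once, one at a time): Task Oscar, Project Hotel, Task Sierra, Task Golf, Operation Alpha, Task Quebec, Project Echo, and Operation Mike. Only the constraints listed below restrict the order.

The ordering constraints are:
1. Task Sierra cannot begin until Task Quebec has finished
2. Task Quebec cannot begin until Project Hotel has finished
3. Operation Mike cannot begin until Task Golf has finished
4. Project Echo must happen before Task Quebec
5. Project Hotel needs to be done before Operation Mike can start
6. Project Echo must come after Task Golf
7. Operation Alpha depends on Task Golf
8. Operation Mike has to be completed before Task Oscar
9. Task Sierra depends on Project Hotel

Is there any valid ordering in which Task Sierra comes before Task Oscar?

No chain of constraints runs from Task Oscar to Task Sierra, so Task Oscar is not required to come first.
That means at least one valid schedule has Task Sierra before Task Oscar.

Yes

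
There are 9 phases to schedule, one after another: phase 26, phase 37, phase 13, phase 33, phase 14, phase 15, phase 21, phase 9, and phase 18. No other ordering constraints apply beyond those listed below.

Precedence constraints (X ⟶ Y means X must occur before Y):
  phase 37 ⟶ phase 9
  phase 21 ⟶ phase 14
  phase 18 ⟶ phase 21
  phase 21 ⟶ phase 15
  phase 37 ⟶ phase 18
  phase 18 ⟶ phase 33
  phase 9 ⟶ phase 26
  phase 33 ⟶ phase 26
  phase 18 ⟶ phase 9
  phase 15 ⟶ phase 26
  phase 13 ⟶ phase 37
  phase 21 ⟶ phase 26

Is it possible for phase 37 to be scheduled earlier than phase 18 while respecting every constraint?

Yes

Every valid ordering already has phase 37 before phase 18 (the constraints require it), so in particular at least one does.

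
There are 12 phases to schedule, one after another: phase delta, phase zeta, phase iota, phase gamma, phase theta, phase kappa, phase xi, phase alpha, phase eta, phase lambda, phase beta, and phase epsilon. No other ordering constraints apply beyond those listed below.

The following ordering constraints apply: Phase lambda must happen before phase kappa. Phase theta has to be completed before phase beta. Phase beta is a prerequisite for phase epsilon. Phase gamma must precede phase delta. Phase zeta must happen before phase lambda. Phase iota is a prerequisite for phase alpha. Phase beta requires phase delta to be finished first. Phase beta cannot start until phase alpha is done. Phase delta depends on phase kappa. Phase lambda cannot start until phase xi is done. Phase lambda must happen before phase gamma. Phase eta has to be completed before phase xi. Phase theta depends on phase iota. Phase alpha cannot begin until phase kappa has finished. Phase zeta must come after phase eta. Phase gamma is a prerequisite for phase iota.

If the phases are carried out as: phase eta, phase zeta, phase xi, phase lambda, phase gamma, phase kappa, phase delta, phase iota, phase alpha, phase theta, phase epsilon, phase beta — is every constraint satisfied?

In the proposed order, phase epsilon appears before phase beta.
But one of the constraints requires phase beta before phase epsilon, so this ordering violates it.

No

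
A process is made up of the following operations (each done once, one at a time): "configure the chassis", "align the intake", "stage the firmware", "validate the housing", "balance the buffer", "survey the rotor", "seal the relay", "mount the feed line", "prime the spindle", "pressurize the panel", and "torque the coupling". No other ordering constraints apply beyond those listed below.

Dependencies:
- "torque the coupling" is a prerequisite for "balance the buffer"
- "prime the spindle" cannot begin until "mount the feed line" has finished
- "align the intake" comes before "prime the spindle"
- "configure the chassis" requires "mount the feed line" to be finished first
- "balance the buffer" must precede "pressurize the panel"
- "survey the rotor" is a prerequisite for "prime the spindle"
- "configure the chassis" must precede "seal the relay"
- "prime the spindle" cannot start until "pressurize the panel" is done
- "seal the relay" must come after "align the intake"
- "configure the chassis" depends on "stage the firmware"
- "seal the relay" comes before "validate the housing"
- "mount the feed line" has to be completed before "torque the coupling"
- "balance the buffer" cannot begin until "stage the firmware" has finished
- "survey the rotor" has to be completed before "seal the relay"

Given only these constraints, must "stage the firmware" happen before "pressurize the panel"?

There is a constraint chain "stage the firmware" → "balance the buffer" → "pressurize the panel".
So "stage the firmware" must precede "pressurize the panel" in any valid ordering.

Yes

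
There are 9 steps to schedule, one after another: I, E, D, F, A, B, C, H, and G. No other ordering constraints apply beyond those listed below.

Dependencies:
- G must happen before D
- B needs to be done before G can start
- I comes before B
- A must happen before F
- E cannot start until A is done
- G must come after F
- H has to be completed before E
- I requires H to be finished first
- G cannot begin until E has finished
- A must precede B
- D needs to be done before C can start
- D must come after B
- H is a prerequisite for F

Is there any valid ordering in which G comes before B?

Following B → G, B must precede G in every valid ordering.
Hence G can never be scheduled before B.

No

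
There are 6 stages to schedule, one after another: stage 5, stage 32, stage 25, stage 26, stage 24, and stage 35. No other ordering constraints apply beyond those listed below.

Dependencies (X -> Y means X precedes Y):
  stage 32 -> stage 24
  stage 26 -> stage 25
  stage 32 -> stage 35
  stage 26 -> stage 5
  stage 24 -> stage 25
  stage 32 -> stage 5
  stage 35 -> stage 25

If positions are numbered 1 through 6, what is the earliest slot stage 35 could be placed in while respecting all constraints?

The only stage forced before stage 35 (directly or transitively) is stage 32.
With 1 mandatory predecessor, the earliest stage 35 can sit is position 1+1 = 2, and placing just that one first achieves it.

2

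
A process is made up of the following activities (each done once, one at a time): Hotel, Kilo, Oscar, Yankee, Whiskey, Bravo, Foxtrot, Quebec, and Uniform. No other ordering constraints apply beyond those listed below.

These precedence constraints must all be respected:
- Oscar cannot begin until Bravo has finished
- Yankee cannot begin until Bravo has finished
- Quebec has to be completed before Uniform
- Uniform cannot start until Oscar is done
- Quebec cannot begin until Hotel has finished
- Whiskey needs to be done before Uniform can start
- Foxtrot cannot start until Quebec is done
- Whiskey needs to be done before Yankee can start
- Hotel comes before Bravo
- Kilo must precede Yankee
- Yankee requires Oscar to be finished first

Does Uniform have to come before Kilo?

Nothing in the constraints links Uniform and Kilo; they are unordered relative to each other.
A valid ordering placing Kilo before Uniform exists, so the answer is no.

No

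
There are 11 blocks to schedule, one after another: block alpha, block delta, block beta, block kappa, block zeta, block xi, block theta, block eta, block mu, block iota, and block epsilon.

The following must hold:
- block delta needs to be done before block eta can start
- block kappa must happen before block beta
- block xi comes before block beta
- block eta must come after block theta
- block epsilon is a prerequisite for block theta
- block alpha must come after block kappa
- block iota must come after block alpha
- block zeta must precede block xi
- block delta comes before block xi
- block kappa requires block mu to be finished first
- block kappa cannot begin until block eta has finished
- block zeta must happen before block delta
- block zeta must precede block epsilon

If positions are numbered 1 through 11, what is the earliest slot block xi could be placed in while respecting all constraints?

3

Working backwards through the constraints from block xi, its full set of required predecessors is block delta, block zeta — 2 of them.
With 2 mandatory predecessors, the earliest block xi can sit is position 2+1 = 3, and placing just those 2 first achieves it.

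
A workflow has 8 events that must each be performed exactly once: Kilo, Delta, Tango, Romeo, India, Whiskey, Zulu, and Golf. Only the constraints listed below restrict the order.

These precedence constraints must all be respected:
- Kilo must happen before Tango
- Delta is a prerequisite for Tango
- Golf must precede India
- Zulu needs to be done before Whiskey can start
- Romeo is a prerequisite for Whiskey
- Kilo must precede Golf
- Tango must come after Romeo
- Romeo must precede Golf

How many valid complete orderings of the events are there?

The events with no prerequisites are Kilo, Delta, Romeo, Zulu; any of them can be placed first.
Counting all ways to extend the partial order to a total order gives 600.

600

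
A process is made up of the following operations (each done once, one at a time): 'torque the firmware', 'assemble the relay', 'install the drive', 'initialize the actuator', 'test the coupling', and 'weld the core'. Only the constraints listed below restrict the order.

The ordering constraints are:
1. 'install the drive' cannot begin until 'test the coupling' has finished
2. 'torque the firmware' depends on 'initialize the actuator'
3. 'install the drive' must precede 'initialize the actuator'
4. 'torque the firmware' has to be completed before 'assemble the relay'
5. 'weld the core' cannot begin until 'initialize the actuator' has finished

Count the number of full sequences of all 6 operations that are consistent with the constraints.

Only 'test the coupling' has no prerequisites, so it must go first.
Systematically extending each partial ordering one operation at a time and counting, there are 3 complete orderings.

3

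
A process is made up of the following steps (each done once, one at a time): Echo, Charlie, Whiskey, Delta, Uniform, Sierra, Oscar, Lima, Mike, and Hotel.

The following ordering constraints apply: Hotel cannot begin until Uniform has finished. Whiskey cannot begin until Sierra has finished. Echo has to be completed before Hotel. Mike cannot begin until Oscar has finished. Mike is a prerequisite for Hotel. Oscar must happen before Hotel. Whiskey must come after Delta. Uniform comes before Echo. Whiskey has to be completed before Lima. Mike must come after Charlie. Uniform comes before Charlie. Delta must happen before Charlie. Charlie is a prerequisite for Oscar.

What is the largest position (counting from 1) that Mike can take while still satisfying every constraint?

9

Following the constraints forward from Mike, its only required successor is Hotel.
With 1 mandatory successor out of 10 steps total, the latest slot for Mike is 10−1 = 9, and it's reachable by doing all non-successors before Mike.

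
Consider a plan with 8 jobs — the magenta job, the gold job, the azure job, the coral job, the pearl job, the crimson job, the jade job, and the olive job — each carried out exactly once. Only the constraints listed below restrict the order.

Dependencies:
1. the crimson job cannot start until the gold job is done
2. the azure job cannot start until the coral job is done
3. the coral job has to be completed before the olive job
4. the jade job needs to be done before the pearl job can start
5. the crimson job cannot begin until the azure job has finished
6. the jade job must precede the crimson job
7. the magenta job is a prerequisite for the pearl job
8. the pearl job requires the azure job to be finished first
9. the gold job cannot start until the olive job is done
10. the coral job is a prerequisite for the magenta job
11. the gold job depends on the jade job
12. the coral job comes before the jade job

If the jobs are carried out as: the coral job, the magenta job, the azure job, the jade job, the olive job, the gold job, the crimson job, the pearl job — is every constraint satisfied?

Checking each listed constraint against this order: for instance, the magenta job is in position 2 and the pearl job in position 8, so that constraint holds — and the remaining constraints check out the same way.

Yes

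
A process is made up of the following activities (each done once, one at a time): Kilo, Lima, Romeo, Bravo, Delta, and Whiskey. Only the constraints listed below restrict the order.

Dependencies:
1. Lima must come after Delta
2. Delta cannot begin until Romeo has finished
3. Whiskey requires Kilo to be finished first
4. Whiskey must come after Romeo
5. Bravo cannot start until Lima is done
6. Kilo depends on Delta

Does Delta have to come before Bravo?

Yes

There is a constraint chain Delta → Lima → Bravo.
So Delta must precede Bravo in any valid ordering.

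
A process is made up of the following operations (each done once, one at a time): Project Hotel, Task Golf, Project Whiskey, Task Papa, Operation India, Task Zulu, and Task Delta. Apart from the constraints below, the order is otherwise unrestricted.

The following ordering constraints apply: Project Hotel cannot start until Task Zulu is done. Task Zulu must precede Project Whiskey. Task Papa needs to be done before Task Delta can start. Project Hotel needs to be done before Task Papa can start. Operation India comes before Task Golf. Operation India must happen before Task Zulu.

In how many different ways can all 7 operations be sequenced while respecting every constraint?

Only Operation India has no prerequisites, so it must go first.
Enumerating by repeatedly choosing an available operation (one whose prerequisites are all placed) gives 24 distinct complete orderings.

24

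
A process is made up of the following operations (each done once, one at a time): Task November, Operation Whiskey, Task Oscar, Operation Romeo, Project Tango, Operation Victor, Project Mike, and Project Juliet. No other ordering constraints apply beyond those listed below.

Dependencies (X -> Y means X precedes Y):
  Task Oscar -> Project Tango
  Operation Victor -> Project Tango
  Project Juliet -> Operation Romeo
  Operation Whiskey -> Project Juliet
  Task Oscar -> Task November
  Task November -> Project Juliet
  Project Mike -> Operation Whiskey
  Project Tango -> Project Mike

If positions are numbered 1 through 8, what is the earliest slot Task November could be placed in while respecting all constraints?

The only operation forced before Task November (directly or transitively) is Task Oscar.
So at minimum 1 operation comes before Task November, putting Task November no earlier than position 2. That position is achievable by scheduling exactly that predecessor first.

2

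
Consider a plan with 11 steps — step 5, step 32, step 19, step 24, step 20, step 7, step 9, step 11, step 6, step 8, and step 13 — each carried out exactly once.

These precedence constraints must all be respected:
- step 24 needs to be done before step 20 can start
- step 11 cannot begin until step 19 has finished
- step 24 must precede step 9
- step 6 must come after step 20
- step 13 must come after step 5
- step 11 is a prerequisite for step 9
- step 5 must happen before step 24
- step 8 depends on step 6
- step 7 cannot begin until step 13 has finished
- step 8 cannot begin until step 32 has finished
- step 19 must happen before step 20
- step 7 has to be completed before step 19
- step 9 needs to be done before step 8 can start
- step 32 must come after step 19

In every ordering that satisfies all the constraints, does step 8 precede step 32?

In fact the dependencies run the other way: step 32 → step 8.
So step 8 never precedes step 32.

No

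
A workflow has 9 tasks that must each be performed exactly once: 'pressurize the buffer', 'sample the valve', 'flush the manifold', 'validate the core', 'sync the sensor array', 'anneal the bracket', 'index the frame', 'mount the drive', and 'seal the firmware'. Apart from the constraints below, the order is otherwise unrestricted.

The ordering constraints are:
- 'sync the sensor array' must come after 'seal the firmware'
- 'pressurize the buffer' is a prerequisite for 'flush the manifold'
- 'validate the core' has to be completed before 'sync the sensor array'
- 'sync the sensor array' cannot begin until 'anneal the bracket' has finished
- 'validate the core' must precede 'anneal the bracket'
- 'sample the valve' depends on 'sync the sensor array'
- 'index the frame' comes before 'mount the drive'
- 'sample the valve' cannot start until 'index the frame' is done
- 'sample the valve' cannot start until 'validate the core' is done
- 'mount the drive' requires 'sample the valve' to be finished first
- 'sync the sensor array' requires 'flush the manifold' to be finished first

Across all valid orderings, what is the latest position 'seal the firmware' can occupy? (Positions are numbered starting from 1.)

6

Every task that must follow 'seal the firmware' has to come after it. Tracing all chains starting from 'seal the firmware', those tasks are: 'sample the valve', 'sync the sensor array', 'mount the drive' — 3 in total.
So at least 3 tasks follow 'seal the firmware', putting 'seal the firmware' no later than position 6. That position is achievable by scheduling everything else first.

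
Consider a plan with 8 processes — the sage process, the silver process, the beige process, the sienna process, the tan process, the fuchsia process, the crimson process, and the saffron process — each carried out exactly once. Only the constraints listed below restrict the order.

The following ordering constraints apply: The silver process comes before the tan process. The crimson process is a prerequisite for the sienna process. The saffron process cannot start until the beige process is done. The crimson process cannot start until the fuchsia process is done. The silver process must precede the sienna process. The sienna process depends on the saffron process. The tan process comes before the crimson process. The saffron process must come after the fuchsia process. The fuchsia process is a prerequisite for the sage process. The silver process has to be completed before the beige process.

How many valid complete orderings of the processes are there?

124

2 processes have no prerequisites (the silver process, the fuchsia process), so any of them could come first.
Systematically extending each partial ordering one process at a time and counting, there are 124 complete orderings.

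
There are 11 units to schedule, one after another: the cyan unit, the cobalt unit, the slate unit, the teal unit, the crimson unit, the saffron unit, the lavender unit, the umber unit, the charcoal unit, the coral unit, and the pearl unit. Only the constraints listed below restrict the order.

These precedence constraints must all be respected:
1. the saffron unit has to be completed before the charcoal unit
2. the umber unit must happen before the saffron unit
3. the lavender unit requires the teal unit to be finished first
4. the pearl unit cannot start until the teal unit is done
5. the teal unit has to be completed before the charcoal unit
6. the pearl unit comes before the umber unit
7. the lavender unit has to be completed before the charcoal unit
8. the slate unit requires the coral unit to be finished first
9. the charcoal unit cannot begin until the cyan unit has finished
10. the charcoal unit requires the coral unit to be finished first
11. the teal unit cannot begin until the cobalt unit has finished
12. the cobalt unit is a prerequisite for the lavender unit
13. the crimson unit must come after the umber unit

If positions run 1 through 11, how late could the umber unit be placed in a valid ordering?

8

Every unit that must follow the umber unit has to come after it. Tracing all chains starting from the umber unit, those units are: the crimson unit, the saffron unit, the charcoal unit — 3 in total.
So at least 3 units follow the umber unit, putting the umber unit no later than position 8. That position is achievable by scheduling everything else first.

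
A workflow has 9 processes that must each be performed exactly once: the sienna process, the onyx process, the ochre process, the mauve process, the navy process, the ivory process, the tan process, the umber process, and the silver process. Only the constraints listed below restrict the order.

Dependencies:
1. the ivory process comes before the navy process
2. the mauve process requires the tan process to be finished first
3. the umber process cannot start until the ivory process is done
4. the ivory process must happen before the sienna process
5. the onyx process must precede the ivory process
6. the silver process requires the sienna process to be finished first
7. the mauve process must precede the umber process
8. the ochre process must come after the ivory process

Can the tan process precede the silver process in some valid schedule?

Nothing in the constraints forces the silver process before the tan process — there is no chain from the silver process to the tan process.
So a valid ordering placing the tan process earlier than the silver process exists.

Yes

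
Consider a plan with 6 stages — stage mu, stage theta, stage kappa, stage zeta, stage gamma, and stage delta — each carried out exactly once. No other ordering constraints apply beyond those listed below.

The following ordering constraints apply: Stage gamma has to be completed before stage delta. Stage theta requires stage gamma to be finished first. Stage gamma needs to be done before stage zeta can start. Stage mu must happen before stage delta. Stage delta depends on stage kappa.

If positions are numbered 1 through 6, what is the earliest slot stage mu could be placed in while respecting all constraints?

Nothing is required before stage mu; it can be the very first stage.

1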